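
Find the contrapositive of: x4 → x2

Contrapositive: NOT x2 → NOT x4
Note: A statement and its contrapositive are logically equivalent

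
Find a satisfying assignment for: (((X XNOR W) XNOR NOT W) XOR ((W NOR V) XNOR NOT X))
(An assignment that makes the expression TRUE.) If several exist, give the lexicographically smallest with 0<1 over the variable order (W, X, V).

W=0, X=0, V=1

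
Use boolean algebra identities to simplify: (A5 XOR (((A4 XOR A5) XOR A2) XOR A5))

By XOR self-cancellation ((E XOR v) XOR v = E):
= ((A4 XOR A5) XOR A2)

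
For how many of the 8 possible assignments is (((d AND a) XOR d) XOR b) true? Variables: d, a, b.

Satisfying assignments: (0,0,1), (0,1,1), (1,0,0), (1,1,1)
Count: 4 out of 8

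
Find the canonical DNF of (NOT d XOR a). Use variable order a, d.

(NOT a AND NOT d) OR (a AND d)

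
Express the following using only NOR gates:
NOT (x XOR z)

(((((x NOR z) NOR (x NOR z)) NOR ((x NOR z) NOR (x NOR z))) NOR ((((x NOR x) NOR (z NOR z)) NOR ((x NOR x) NOR (z NOR z))) NOR (((x NOR x) NOR (z NOR z)) NOR ((x NOR x) NOR (z NOR z))))) NOR ((((x NOR z) NOR (x NOR z)) NOR ((x NOR z) NOR (x NOR z))) NOR ((((x NOR x) NOR (z NOR z)) NOR ((x NOR x) NOR (z NOR z))) NOR (((x NOR x) NOR (z NOR z)) NOR ((x NOR x) NOR (z NOR z))))))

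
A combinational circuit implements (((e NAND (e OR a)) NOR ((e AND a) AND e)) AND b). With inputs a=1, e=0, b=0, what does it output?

Substituting: (((0 NAND (0 OR 1)) NOR ((0 AND 1) AND 0)) AND 0)
= 0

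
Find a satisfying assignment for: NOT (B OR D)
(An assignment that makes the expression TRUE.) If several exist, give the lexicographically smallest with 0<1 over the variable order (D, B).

D=0, B=0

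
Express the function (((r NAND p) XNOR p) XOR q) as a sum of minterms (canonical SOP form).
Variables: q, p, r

Σm(2, 4, 5, 7) = (NOT q AND p AND NOT r) OR (q AND NOT p AND NOT r) OR (q AND NOT p AND r) OR (q AND p AND r)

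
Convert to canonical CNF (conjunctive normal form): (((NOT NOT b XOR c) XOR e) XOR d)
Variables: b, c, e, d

(b OR c OR e OR d) AND (b OR c OR NOT e OR NOT d) AND (b OR NOT c OR e OR NOT d) AND (b OR NOT c OR NOT e OR d) AND (NOT b OR c OR e OR NOT d) AND (NOT b OR c OR NOT e OR d) AND (NOT b OR NOT c OR e OR d) AND (NOT b OR NOT c OR NOT e OR NOT d)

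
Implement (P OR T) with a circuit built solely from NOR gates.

((P NOR T) NOR (P NOR T))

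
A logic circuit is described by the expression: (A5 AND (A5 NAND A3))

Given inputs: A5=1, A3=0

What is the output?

Substituting: (1 AND (1 NAND 0))
= 1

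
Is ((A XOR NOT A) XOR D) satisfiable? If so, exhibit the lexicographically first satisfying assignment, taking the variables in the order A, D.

A=0, D=0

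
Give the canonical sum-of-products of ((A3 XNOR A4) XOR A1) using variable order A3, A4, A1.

Σm(0, 3, 5, 6) = (NOT A3 AND NOT A4 AND NOT A1) OR (NOT A3 AND A4 AND A1) OR (A3 AND NOT A4 AND A1) OR (A3 AND A4 AND NOT A1)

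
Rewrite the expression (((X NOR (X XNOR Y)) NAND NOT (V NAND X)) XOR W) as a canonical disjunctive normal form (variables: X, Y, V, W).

(NOT X AND NOT Y AND NOT V AND NOT W) OR (NOT X AND NOT Y AND V AND NOT W) OR (NOT X AND Y AND NOT V AND NOT W) OR (NOT X AND Y AND V AND NOT W) OR (X AND NOT Y AND NOT V AND NOT W) OR (X AND NOT Y AND V AND NOT W) OR (X AND Y AND NOT V AND NOT W) OR (X AND Y AND V AND NOT W)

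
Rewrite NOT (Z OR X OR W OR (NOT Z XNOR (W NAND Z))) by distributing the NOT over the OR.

NOT Z AND NOT X AND NOT W AND NOT (NOT Z XNOR (W NAND Z))
De Morgan's: NOT(OR of terms) = AND of negations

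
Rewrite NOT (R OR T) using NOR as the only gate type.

(((R NOR T) NOR (R NOR T)) NOR ((R NOR T) NOR (R NOR T)))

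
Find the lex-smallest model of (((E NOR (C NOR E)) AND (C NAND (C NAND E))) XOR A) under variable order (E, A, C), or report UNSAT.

E=0, A=1, C=0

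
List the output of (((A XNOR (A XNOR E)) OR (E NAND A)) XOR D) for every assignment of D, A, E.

D | A | E | Output
------------------
0 | 0 | 0 | 1
0 | 0 | 1 | 1
0 | 1 | 0 | 1
0 | 1 | 1 | 1
1 | 0 | 0 | 0
1 | 0 | 1 | 0
1 | 1 | 0 | 0
1 | 1 | 1 | 0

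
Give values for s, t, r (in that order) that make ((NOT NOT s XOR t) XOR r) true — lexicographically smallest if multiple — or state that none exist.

s=0, t=0, r=1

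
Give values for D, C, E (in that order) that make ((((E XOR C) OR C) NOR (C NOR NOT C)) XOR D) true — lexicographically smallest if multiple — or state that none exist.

D=0, C=0, E=0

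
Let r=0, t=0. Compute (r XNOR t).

Substituting: (0 XNOR 0)
= 1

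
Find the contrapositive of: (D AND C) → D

Contrapositive: NOT D → NOT (D AND C)
Note: A statement and its contrapositive are logically equivalent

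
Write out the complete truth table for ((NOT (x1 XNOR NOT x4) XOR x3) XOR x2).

x1 | x3 | x4 | x2 | Output
--------------------------
0 | 0 | 0 | 0 | 1
0 | 0 | 0 | 1 | 0
0 | 0 | 1 | 0 | 0
0 | 0 | 1 | 1 | 1
0 | 1 | 0 | 0 | 0
0 | 1 | 0 | 1 | 1
0 | 1 | 1 | 0 | 1
0 | 1 | 1 | 1 | 0
1 | 0 | 0 | 0 | 0
1 | 0 | 0 | 1 | 1
1 | 0 | 1 | 0 | 1
1 | 0 | 1 | 1 | 0
1 | 1 | 0 | 0 | 1
1 | 1 | 0 | 1 | 0
1 | 1 | 1 | 0 | 0
1 | 1 | 1 | 1 | 1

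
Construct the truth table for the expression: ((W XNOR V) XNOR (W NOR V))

V | W | Output
--------------
0 | 0 | 1
0 | 1 | 1
1 | 0 | 1
1 | 1 | 0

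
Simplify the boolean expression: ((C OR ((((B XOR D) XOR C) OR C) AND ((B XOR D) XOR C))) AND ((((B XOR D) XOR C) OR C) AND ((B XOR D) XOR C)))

By absorption (E AND (E OR v) = E) then absorption (E AND (E OR v) = E):
= ((B XOR D) XOR C)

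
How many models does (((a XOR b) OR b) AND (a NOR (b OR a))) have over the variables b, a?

No assignment satisfies the expression.
Count: 0 out of 4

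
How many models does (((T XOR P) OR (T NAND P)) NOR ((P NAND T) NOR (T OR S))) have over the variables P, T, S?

Satisfying assignments: (1,1,0), (1,1,1)
Count: 2 out of 8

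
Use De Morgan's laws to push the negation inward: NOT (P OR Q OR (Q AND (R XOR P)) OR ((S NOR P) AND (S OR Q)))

NOT P AND NOT Q AND NOT (Q AND (R XOR P)) AND NOT ((S NOR P) AND (S OR Q))
De Morgan's: NOT(OR of terms) = AND of negations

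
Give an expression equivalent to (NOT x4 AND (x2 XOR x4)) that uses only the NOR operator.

(((x4 NOR x4) NOR (x4 NOR x4)) NOR (((((x2 NOR x4) NOR (x2 NOR x4)) NOR ((x2 NOR x4) NOR (x2 NOR x4))) NOR ((((x2 NOR x2) NOR (x4 NOR x4)) NOR ((x2 NOR x2) NOR (x4 NOR x4))) NOR (((x2 NOR x2) NOR (x4 NOR x4)) NOR ((x2 NOR x2) NOR (x4 NOR x4))))) NOR ((((x2 NOR x4) NOR (x2 NOR x4)) NOR ((x2 NOR x4) NOR (x2 NOR x4))) NOR ((((x2 NOR x2) NOR (x4 NOR x4)) NOR ((x2 NOR x2) NOR (x4 NOR x4))) NOR (((x2 NOR x2) NOR (x4 NOR x4)) NOR ((x2 NOR x2) NOR (x4 NOR x4)))))))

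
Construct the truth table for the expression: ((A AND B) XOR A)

A | B | Output
--------------
0 | 0 | 0
0 | 1 | 0
1 | 0 | 1
1 | 1 | 0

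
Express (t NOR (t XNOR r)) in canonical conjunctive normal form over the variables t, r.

(t OR r) AND (NOT t OR r) AND (NOT t OR NOT r)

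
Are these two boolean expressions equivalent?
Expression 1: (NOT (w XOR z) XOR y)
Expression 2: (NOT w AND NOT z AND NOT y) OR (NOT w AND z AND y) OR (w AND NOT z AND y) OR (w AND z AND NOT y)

Yes, they are equivalent — the two output columns agree on all 8 assignments:
w | z | y | Expression 1 | Expression 2
---------------------------------------
0 | 0 | 0 | 1 | 1
0 | 0 | 1 | 0 | 0
0 | 1 | 0 | 0 | 0
0 | 1 | 1 | 1 | 1
1 | 0 | 0 | 0 | 0
1 | 0 | 1 | 1 | 1
1 | 1 | 0 | 1 | 1
1 | 1 | 1 | 0 | 0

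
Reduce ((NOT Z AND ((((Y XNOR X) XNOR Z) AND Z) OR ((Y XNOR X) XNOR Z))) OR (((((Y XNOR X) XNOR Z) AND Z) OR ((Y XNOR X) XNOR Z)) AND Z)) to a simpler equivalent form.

By distribution ((E AND v) OR (E AND NOT v) = E) then absorption (E OR (E AND v) = E):
= ((Y XNOR X) XNOR Z)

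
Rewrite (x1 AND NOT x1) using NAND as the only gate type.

((x1 NAND (x1 NAND x1)) NAND (x1 NAND (x1 NAND x1)))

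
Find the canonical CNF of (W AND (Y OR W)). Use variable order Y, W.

(Y OR W) AND (NOT Y OR W)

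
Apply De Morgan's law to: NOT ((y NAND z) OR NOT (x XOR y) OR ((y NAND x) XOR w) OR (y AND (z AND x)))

NOT (y NAND z) AND (x XOR y) AND NOT ((y NAND x) XOR w) AND NOT (y AND (z AND x))
De Morgan's: NOT(OR of terms) = AND of negations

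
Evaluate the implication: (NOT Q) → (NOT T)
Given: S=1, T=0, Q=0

Antecedent (NOT Q) = 1; consequent (NOT T) = 1.
1 → 1 = 1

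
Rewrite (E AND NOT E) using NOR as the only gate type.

((E NOR E) NOR ((E NOR E) NOR (E NOR E)))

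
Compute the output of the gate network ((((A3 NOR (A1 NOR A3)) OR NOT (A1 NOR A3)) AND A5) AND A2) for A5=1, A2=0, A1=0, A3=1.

Substituting: ((((1 NOR (0 NOR 1)) OR NOT (0 NOR 1)) AND 1) AND 0)
= 0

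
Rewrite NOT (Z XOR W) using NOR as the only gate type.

(((((Z NOR W) NOR (Z NOR W)) NOR ((Z NOR W) NOR (Z NOR W))) NOR ((((Z NOR Z) NOR (W NOR W)) NOR ((Z NOR Z) NOR (W NOR W))) NOR (((Z NOR Z) NOR (W NOR W)) NOR ((Z NOR Z) NOR (W NOR W))))) NOR ((((Z NOR W) NOR (Z NOR W)) NOR ((Z NOR W) NOR (Z NOR W))) NOR ((((Z NOR Z) NOR (W NOR W)) NOR ((Z NOR Z) NOR (W NOR W))) NOR (((Z NOR Z) NOR (W NOR W)) NOR ((Z NOR Z) NOR (W NOR W))))))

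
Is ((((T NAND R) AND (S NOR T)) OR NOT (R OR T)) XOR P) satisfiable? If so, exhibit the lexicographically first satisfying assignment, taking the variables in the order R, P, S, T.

R=0, P=0, S=0, T=0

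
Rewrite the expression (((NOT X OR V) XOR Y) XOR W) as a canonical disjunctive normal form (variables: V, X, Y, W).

(NOT V AND NOT X AND NOT Y AND NOT W) OR (NOT V AND NOT X AND Y AND W) OR (NOT V AND X AND NOT Y AND W) OR (NOT V AND X AND Y AND NOT W) OR (V AND NOT X AND NOT Y AND NOT W) OR (V AND NOT X AND Y AND W) OR (V AND X AND NOT Y AND NOT W) OR (V AND X AND Y AND W)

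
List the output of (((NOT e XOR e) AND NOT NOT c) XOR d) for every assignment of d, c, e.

d | c | e | Output
------------------
0 | 0 | 0 | 0
0 | 0 | 1 | 0
0 | 1 | 0 | 1
0 | 1 | 1 | 1
1 | 0 | 0 | 1
1 | 0 | 1 | 1
1 | 1 | 0 | 0
1 | 1 | 1 | 0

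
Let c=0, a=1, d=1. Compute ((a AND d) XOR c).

Substituting: ((1 AND 1) XOR 0)
= 1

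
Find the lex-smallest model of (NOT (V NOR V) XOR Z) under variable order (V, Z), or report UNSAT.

V=0, Z=1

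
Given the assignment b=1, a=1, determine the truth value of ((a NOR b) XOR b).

Substituting: ((1 NOR 1) XOR 1)
= 1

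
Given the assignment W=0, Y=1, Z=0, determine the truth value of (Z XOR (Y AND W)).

Substituting: (0 XOR (1 AND 0))
= 0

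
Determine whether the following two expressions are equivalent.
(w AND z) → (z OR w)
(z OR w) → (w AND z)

No, Converse is not equivalent to original (counterexample: w=0, z=1)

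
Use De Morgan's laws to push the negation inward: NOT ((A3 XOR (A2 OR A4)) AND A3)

NOT (A3 XOR (A2 OR A4)) OR NOT A3
De Morgan's: NOT(AND of terms) = OR of negations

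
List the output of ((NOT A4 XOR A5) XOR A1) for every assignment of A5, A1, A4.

A5 | A1 | A4 | Output
---------------------
0 | 0 | 0 | 1
0 | 0 | 1 | 0
0 | 1 | 0 | 0
0 | 1 | 1 | 1
1 | 0 | 0 | 0
1 | 0 | 1 | 1
1 | 1 | 0 | 1
1 | 1 | 1 | 0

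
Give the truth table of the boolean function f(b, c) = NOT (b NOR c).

b | c | Output
--------------
0 | 0 | 0
0 | 1 | 1
1 | 0 | 1
1 | 1 | 1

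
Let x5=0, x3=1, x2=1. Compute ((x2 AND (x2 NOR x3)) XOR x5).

Substituting: ((1 AND (1 NOR 1)) XOR 0)
= 0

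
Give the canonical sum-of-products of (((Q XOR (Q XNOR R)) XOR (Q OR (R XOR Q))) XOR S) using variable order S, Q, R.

Σm(0, 1, 3, 6) = (NOT S AND NOT Q AND NOT R) OR (NOT S AND NOT Q AND R) OR (NOT S AND Q AND R) OR (S AND Q AND NOT R)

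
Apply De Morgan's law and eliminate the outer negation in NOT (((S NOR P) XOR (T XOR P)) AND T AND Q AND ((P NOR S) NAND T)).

NOT ((S NOR P) XOR (T XOR P)) OR NOT T OR NOT Q OR NOT ((P NOR S) NAND T)
De Morgan's: NOT(AND of terms) = OR of negations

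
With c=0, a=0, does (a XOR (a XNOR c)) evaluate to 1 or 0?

Substituting: (0 XOR (0 XNOR 0))
= 1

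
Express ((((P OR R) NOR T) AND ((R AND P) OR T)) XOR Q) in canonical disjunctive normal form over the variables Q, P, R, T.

(Q AND NOT P AND NOT R AND NOT T) OR (Q AND NOT P AND NOT R AND T) OR (Q AND NOT P AND R AND NOT T) OR (Q AND NOT P AND R AND T) OR (Q AND P AND NOT R AND NOT T) OR (Q AND P AND NOT R AND T) OR (Q AND P AND R AND NOT T) OR (Q AND P AND R AND T)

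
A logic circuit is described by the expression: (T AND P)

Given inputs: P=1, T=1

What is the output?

Substituting: (1 AND 1)
= 1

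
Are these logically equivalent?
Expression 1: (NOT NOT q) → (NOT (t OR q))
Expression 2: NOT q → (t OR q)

No, Inverse is not equivalent to original (counterexample: q=0, t=0)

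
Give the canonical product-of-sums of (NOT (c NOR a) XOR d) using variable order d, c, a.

ΠM(0, 5, 6, 7) = (d OR c OR a) AND (NOT d OR c OR NOT a) AND (NOT d OR NOT c OR a) AND (NOT d OR NOT c OR NOT a)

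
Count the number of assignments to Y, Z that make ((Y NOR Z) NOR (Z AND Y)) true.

Satisfying assignments: (0,1), (1,0)
Count: 2 out of 4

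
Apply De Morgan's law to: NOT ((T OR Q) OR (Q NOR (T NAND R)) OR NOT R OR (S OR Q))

NOT (T OR Q) AND NOT (Q NOR (T NAND R)) AND R AND NOT (S OR Q)
De Morgan's: NOT(OR of terms) = AND of negations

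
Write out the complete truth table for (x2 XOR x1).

x2 | x1 | Output
----------------
0 | 0 | 0
0 | 1 | 1
1 | 0 | 1
1 | 1 | 0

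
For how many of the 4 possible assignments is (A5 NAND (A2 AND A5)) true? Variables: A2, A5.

Satisfying assignments: (0,0), (0,1), (1,0)
Count: 3 out of 4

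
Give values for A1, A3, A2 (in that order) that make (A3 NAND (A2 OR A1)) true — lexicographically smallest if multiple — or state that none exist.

A1=0, A3=0, A2=0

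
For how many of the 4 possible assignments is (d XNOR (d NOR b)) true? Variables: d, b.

Satisfying assignments: (0,1)
Count: 1 out of 4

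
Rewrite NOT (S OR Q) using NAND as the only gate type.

(((S NAND S) NAND (Q NAND Q)) NAND ((S NAND S) NAND (Q NAND Q)))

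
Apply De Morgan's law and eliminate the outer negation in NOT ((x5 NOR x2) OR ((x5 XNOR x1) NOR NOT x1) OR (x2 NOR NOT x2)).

NOT (x5 NOR x2) AND NOT ((x5 XNOR x1) NOR NOT x1) AND NOT (x2 NOR NOT x2)
De Morgan's: NOT(OR of terms) = AND of negations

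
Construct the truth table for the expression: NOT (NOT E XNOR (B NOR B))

B | E | Output
--------------
0 | 0 | 0
0 | 1 | 1
1 | 0 | 1
1 | 1 | 0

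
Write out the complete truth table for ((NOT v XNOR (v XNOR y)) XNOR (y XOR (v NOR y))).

v | y | Output
--------------
0 | 0 | 1
0 | 1 | 0
1 | 0 | 0
1 | 1 | 0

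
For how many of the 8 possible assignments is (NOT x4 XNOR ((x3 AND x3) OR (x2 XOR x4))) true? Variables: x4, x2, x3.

Satisfying assignments: (0,0,1), (0,1,0), (0,1,1), (1,1,0)
Count: 4 out of 8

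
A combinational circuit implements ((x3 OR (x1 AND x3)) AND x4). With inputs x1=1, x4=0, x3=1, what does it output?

Substituting: ((1 OR (1 AND 1)) AND 0)
= 0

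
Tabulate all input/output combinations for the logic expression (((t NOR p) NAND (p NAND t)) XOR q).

q | t | p | Output
------------------
0 | 0 | 0 | 0
0 | 0 | 1 | 1
0 | 1 | 0 | 1
0 | 1 | 1 | 1
1 | 0 | 0 | 1
1 | 0 | 1 | 0
1 | 1 | 0 | 0
1 | 1 | 1 | 0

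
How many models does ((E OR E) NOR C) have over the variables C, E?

Satisfying assignments: (0,0)
Count: 1 out of 4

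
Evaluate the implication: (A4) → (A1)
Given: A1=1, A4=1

Antecedent (A4) = 1; consequent (A1) = 1.
1 → 1 = 1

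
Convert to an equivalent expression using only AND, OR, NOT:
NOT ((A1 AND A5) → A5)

(A1 AND A5) AND NOT A5
(Negated implication: NOT(A → B) = A AND NOT B)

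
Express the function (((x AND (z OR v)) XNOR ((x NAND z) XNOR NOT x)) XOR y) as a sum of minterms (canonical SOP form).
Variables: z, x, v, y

Σm(1, 3, 4, 7, 9, 11, 12, 14) = (NOT z AND NOT x AND NOT v AND y) OR (NOT z AND NOT x AND v AND y) OR (NOT z AND x AND NOT v AND NOT y) OR (NOT z AND x AND v AND y) OR (z AND NOT x AND NOT v AND y) OR (z AND NOT x AND v AND y) OR (z AND x AND NOT v AND NOT y) OR (z AND x AND v AND NOT y)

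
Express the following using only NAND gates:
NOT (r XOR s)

(((r NAND (r NAND s)) NAND (s NAND (r NAND s))) NAND ((r NAND (r NAND s)) NAND (s NAND (r NAND s))))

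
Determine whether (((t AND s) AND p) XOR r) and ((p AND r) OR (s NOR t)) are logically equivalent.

No. Counterexample: with r=0, p=0, t=0, s=0, Expression 1 = 0 but Expression 2 = 1.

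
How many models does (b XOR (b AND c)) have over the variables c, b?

Satisfying assignments: (0,1)
Count: 1 out of 4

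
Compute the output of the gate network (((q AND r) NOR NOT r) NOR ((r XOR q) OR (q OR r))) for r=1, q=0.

Substituting: (((0 AND 1) NOR NOT 1) NOR ((1 XOR 0) OR (0 OR 1)))
= 0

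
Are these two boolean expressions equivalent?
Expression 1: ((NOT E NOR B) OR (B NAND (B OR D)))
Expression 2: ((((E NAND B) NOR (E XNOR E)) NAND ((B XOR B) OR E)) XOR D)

No. Counterexample: with B=0, E=0, D=1, Expression 1 = 1 but Expression 2 = 0.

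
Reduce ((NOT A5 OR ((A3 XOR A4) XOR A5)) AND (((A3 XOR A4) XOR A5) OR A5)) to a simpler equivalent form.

By distribution ((E OR v) AND (E OR NOT v) = E):
= ((A3 XOR A4) XOR A5)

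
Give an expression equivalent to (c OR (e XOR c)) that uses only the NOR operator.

((c NOR ((((e NOR c) NOR (e NOR c)) NOR ((e NOR c) NOR (e NOR c))) NOR ((((e NOR e) NOR (c NOR c)) NOR ((e NOR e) NOR (c NOR c))) NOR (((e NOR e) NOR (c NOR c)) NOR ((e NOR e) NOR (c NOR c)))))) NOR (c NOR ((((e NOR c) NOR (e NOR c)) NOR ((e NOR c) NOR (e NOR c))) NOR ((((e NOR e) NOR (c NOR c)) NOR ((e NOR e) NOR (c NOR c))) NOR (((e NOR e) NOR (c NOR c)) NOR ((e NOR e) NOR (c NOR c)))))))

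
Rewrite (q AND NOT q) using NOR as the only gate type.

((q NOR q) NOR ((q NOR q) NOR (q NOR q)))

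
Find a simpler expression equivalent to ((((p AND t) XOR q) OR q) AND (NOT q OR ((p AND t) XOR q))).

By distribution ((E OR v) AND (E OR NOT v) = E):
= ((p AND t) XOR q)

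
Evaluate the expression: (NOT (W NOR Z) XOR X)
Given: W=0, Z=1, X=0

Substituting: (NOT (0 NOR 1) XOR 0)
= 1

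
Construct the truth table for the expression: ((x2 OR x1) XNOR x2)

x2 | x1 | Output
----------------
0 | 0 | 1
0 | 1 | 0
1 | 0 | 1
1 | 1 | 1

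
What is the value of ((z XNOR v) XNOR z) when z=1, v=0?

Substituting: ((1 XNOR 0) XNOR 1)
= 0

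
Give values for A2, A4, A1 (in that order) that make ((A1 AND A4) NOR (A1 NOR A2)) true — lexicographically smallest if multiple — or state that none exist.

A2=0, A4=0, A1=1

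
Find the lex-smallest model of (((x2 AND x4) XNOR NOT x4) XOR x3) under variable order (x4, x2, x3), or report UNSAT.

x4=0, x2=0, x3=1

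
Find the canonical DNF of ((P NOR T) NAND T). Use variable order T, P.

(NOT T AND NOT P) OR (NOT T AND P) OR (T AND NOT P) OR (T AND P)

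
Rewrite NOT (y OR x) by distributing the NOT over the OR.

NOT y AND NOT x
De Morgan's: NOT(OR of terms) = AND of negations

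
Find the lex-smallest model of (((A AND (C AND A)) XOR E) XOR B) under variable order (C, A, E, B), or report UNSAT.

C=0, A=0, E=0, B=1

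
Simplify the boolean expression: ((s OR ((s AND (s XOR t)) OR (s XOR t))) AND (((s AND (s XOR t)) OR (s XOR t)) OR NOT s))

By distribution ((E OR v) AND (E OR NOT v) = E) then absorption (E OR (E AND v) = E):
= (s XOR t)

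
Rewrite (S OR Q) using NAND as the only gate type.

((S NAND S) NAND (Q NAND Q))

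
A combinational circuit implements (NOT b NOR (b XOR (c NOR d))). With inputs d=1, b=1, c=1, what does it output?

Substituting: (NOT 1 NOR (1 XOR (1 NOR 1)))
= 0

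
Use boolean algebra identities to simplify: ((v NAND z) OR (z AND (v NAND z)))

By absorption (E OR (E AND v) = E):
= (v NAND z)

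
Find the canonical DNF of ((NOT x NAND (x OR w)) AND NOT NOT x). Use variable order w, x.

(NOT w AND x) OR (w AND x)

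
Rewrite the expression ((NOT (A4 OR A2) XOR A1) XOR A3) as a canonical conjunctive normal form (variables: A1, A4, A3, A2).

(A1 OR A4 OR A3 OR NOT A2) AND (A1 OR A4 OR NOT A3 OR A2) AND (A1 OR NOT A4 OR A3 OR A2) AND (A1 OR NOT A4 OR A3 OR NOT A2) AND (NOT A1 OR A4 OR A3 OR A2) AND (NOT A1 OR A4 OR NOT A3 OR NOT A2) AND (NOT A1 OR NOT A4 OR NOT A3 OR A2) AND (NOT A1 OR NOT A4 OR NOT A3 OR NOT A2)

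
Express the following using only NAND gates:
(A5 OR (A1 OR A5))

((A5 NAND A5) NAND (((A1 NAND A1) NAND (A5 NAND A5)) NAND ((A1 NAND A1) NAND (A5 NAND A5))))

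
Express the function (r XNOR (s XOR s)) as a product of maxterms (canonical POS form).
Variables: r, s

ΠM(2, 3) = (NOT r OR s) AND (NOT r OR NOT s)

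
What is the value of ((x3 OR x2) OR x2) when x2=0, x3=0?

Substituting: ((0 OR 0) OR 0)
= 0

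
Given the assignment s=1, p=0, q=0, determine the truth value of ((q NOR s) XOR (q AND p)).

Substituting: ((0 NOR 1) XOR (0 AND 0))
= 0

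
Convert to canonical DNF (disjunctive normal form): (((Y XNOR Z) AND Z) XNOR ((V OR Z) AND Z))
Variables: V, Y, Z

(NOT V AND NOT Y AND NOT Z) OR (NOT V AND Y AND NOT Z) OR (NOT V AND Y AND Z) OR (V AND NOT Y AND NOT Z) OR (V AND Y AND NOT Z) OR (V AND Y AND Z)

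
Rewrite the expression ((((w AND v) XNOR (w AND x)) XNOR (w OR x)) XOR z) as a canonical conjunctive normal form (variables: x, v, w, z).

(x OR v OR w OR z) AND (x OR v OR NOT w OR NOT z) AND (x OR NOT v OR w OR z) AND (x OR NOT v OR NOT w OR z) AND (NOT x OR v OR w OR NOT z) AND (NOT x OR v OR NOT w OR z) AND (NOT x OR NOT v OR w OR NOT z) AND (NOT x OR NOT v OR NOT w OR NOT z)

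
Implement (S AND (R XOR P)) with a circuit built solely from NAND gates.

((S NAND ((R NAND (R NAND P)) NAND (P NAND (R NAND P)))) NAND (S NAND ((R NAND (R NAND P)) NAND (P NAND (R NAND P)))))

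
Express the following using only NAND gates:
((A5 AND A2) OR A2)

((((A5 NAND A2) NAND (A5 NAND A2)) NAND ((A5 NAND A2) NAND (A5 NAND A2))) NAND (A2 NAND A2))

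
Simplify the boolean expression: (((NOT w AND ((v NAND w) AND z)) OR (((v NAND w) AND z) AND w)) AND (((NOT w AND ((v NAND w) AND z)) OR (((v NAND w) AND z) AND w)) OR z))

By absorption (E AND (E OR v) = E) then distribution ((E AND v) OR (E AND NOT v) = E):
= ((v NAND w) AND z)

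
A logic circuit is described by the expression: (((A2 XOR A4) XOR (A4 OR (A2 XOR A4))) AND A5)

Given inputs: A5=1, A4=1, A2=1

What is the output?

Substituting: (((1 XOR 1) XOR (1 OR (1 XOR 1))) AND 1)
= 1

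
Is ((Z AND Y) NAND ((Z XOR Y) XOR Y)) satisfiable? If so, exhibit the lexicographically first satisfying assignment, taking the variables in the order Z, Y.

Z=0, Y=0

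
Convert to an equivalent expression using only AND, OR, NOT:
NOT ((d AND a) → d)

(d AND a) AND NOT d
(Negated implication: NOT(A → B) = A AND NOT B)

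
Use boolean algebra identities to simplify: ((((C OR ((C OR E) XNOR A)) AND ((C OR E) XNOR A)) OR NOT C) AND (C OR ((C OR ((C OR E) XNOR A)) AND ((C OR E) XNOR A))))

By distribution ((E OR v) AND (E OR NOT v) = E) then absorption (E AND (E OR v) = E):
= ((C OR E) XNOR A)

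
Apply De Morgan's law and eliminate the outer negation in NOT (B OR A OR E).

NOT B AND NOT A AND NOT E
De Morgan's: NOT(OR of terms) = AND of negations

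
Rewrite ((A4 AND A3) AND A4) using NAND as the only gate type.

((((A4 NAND A3) NAND (A4 NAND A3)) NAND A4) NAND (((A4 NAND A3) NAND (A4 NAND A3)) NAND A4))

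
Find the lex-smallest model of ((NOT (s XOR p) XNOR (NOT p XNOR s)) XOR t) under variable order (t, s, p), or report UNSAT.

t=1, s=0, p=0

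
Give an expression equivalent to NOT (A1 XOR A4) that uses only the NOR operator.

(((((A1 NOR A4) NOR (A1 NOR A4)) NOR ((A1 NOR A4) NOR (A1 NOR A4))) NOR ((((A1 NOR A1) NOR (A4 NOR A4)) NOR ((A1 NOR A1) NOR (A4 NOR A4))) NOR (((A1 NOR A1) NOR (A4 NOR A4)) NOR ((A1 NOR A1) NOR (A4 NOR A4))))) NOR ((((A1 NOR A4) NOR (A1 NOR A4)) NOR ((A1 NOR A4) NOR (A1 NOR A4))) NOR ((((A1 NOR A1) NOR (A4 NOR A4)) NOR ((A1 NOR A1) NOR (A4 NOR A4))) NOR (((A1 NOR A1) NOR (A4 NOR A4)) NOR ((A1 NOR A1) NOR (A4 NOR A4))))))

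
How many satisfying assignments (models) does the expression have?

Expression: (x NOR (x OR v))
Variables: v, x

Satisfying assignments: (0,0)
Count: 1 out of 4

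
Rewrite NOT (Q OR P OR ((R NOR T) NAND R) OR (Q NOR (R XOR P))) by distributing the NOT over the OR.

NOT Q AND NOT P AND NOT ((R NOR T) NAND R) AND NOT (Q NOR (R XOR P))
De Morgan's: NOT(OR of terms) = AND of negations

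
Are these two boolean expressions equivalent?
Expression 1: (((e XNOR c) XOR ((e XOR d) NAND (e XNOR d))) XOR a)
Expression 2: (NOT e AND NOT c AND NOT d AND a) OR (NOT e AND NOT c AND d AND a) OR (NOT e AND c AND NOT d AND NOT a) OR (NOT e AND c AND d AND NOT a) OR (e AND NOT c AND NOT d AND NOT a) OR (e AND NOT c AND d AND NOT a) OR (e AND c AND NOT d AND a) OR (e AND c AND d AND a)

Yes, they are equivalent — the two output columns agree on all 16 assignments:
e | c | d | a | Expression 1 | Expression 2
-------------------------------------------
0 | 0 | 0 | 0 | 0 | 0
0 | 0 | 0 | 1 | 1 | 1
0 | 0 | 1 | 0 | 0 | 0
0 | 0 | 1 | 1 | 1 | 1
0 | 1 | 0 | 0 | 1 | 1
0 | 1 | 0 | 1 | 0 | 0
0 | 1 | 1 | 0 | 1 | 1
0 | 1 | 1 | 1 | 0 | 0
1 | 0 | 0 | 0 | 1 | 1
1 | 0 | 0 | 1 | 0 | 0
1 | 0 | 1 | 0 | 1 | 1
1 | 0 | 1 | 1 | 0 | 0
1 | 1 | 0 | 0 | 0 | 0
1 | 1 | 0 | 1 | 1 | 1
1 | 1 | 1 | 0 | 0 | 0
1 | 1 | 1 | 1 | 1 | 1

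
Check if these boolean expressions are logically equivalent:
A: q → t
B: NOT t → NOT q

Yes, Contrapositive is always equivalent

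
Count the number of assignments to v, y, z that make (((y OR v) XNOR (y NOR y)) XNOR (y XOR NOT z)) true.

Satisfying assignments: (0,0,1), (0,1,0), (1,0,0), (1,1,0)
Count: 4 out of 8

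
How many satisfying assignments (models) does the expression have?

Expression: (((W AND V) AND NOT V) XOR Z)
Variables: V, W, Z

Satisfying assignments: (0,0,1), (0,1,1), (1,0,1), (1,1,1)
Count: 4 out of 8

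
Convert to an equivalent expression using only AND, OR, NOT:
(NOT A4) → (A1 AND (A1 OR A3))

A4 OR (A1 AND (A1 OR A3))
(Implication elimination: A → B = NOT A OR B)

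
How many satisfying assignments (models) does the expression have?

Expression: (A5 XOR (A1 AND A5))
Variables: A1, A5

Satisfying assignments: (0,1)
Count: 1 out of 4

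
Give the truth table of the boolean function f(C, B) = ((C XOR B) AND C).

C | B | Output
--------------
0 | 0 | 0
0 | 1 | 0
1 | 0 | 1
1 | 1 | 0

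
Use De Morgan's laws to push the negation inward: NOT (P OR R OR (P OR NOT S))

NOT P AND NOT R AND NOT (P OR NOT S)
De Morgan's: NOT(OR of terms) = AND of negations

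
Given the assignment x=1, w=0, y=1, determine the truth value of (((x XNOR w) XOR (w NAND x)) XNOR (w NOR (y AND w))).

Substituting: (((1 XNOR 0) XOR (0 NAND 1)) XNOR (0 NOR (1 AND 0)))
= 1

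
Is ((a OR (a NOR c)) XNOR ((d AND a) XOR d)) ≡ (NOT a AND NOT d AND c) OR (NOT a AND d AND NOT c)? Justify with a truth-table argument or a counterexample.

Yes, they are equivalent — the two output columns agree on all 8 assignments:
a | d | c | Expression 1 | Expression 2
---------------------------------------
0 | 0 | 0 | 0 | 0
0 | 0 | 1 | 1 | 1
0 | 1 | 0 | 1 | 1
0 | 1 | 1 | 0 | 0
1 | 0 | 0 | 0 | 0
1 | 0 | 1 | 0 | 0
1 | 1 | 0 | 0 | 0
1 | 1 | 1 | 0 | 0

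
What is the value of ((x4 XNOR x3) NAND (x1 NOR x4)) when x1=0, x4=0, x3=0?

Substituting: ((0 XNOR 0) NAND (0 NOR 0))
= 0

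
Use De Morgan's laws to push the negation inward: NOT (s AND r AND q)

NOT s OR NOT r OR NOT q
De Morgan's: NOT(AND of terms) = OR of negations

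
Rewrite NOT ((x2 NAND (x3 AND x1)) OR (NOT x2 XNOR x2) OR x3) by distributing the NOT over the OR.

NOT (x2 NAND (x3 AND x1)) AND NOT (NOT x2 XNOR x2) AND NOT x3
De Morgan's: NOT(OR of terms) = AND of negations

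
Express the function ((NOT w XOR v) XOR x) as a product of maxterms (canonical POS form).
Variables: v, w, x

ΠM(1, 2, 4, 7) = (v OR w OR NOT x) AND (v OR NOT w OR x) AND (NOT v OR w OR x) AND (NOT v OR NOT w OR NOT x)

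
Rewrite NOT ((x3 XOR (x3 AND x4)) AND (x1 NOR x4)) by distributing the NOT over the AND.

NOT (x3 XOR (x3 AND x4)) OR NOT (x1 NOR x4)
De Morgan's: NOT(AND of terms) = OR of negations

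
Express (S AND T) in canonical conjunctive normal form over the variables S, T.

(S OR T) AND (S OR NOT T) AND (NOT S OR T)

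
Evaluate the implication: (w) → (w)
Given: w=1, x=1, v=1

Antecedent (w) = 1; consequent (w) = 1.
1 → 1 = 1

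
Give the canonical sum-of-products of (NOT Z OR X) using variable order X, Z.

Σm(0, 2, 3) = (NOT X AND NOT Z) OR (X AND NOT Z) OR (X AND Z)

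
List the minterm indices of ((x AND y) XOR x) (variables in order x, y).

Σm(2) = (x AND NOT y)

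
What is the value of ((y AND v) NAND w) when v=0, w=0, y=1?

Substituting: ((1 AND 0) NAND 0)
= 1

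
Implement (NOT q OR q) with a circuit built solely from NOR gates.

(((q NOR q) NOR q) NOR ((q NOR q) NOR q))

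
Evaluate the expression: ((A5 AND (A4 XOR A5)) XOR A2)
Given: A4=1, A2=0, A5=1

Substituting: ((1 AND (1 XOR 1)) XOR 0)
= 0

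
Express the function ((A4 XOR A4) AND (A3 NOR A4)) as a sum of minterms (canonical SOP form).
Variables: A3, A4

Σm() = FALSE (no minterms)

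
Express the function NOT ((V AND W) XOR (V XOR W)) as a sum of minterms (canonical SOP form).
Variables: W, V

Σm(0) = (NOT W AND NOT V)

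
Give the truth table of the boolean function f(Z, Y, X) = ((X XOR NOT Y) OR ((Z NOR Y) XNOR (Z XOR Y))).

Z | Y | X | Output
------------------
0 | 0 | 0 | 1
0 | 0 | 1 | 0
0 | 1 | 0 | 0
0 | 1 | 1 | 1
1 | 0 | 0 | 1
1 | 0 | 1 | 0
1 | 1 | 0 | 1
1 | 1 | 1 | 1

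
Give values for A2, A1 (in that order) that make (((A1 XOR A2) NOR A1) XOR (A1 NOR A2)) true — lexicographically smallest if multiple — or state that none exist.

UNSATISFIABLE - no assignment makes this expression true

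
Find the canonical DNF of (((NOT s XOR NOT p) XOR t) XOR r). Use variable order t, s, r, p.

(NOT t AND NOT s AND NOT r AND p) OR (NOT t AND NOT s AND r AND NOT p) OR (NOT t AND s AND NOT r AND NOT p) OR (NOT t AND s AND r AND p) OR (t AND NOT s AND NOT r AND NOT p) OR (t AND NOT s AND r AND p) OR (t AND s AND NOT r AND p) OR (t AND s AND r AND NOT p)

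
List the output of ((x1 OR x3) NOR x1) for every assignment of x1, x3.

x1 | x3 | Output
----------------
0 | 0 | 1
0 | 1 | 0
1 | 0 | 0
1 | 1 | 0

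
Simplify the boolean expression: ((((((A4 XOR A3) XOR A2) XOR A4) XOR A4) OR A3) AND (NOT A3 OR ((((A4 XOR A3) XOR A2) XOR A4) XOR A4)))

By distribution ((E OR v) AND (E OR NOT v) = E) then XOR self-cancellation ((E XOR v) XOR v = E):
= ((A4 XOR A3) XOR A2)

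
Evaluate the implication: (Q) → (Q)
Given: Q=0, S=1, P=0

Antecedent (Q) = 0; consequent (Q) = 0.
0 → 0 = 1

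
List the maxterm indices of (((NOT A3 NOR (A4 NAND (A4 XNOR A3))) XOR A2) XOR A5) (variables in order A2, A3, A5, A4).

ΠM(0, 1, 4, 7, 10, 11, 13, 14) = (A2 OR A3 OR A5 OR A4) AND (A2 OR A3 OR A5 OR NOT A4) AND (A2 OR NOT A3 OR A5 OR A4) AND (A2 OR NOT A3 OR NOT A5 OR NOT A4) AND (NOT A2 OR A3 OR NOT A5 OR A4) AND (NOT A2 OR A3 OR NOT A5 OR NOT A4) AND (NOT A2 OR NOT A3 OR A5 OR NOT A4) AND (NOT A2 OR NOT A3 OR NOT A5 OR A4)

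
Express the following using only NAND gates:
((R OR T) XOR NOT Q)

((((R NAND R) NAND (T NAND T)) NAND (((R NAND R) NAND (T NAND T)) NAND (Q NAND Q))) NAND ((Q NAND Q) NAND (((R NAND R) NAND (T NAND T)) NAND (Q NAND Q))))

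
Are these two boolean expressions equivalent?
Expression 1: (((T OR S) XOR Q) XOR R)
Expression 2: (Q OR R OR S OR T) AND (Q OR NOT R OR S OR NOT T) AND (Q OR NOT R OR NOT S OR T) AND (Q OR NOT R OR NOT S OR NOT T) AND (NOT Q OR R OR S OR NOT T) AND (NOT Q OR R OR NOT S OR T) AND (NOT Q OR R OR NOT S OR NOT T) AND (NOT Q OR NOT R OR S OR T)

Yes, they are equivalent — the two output columns agree on all 16 assignments:
Q | R | S | T | Expression 1 | Expression 2
-------------------------------------------
0 | 0 | 0 | 0 | 0 | 0
0 | 0 | 0 | 1 | 1 | 1
0 | 0 | 1 | 0 | 1 | 1
0 | 0 | 1 | 1 | 1 | 1
0 | 1 | 0 | 0 | 1 | 1
0 | 1 | 0 | 1 | 0 | 0
0 | 1 | 1 | 0 | 0 | 0
0 | 1 | 1 | 1 | 0 | 0
1 | 0 | 0 | 0 | 1 | 1
1 | 0 | 0 | 1 | 0 | 0
1 | 0 | 1 | 0 | 0 | 0
1 | 0 | 1 | 1 | 0 | 0
1 | 1 | 0 | 0 | 0 | 0
1 | 1 | 0 | 1 | 1 | 1
1 | 1 | 1 | 0 | 1 | 1
1 | 1 | 1 | 1 | 1 | 1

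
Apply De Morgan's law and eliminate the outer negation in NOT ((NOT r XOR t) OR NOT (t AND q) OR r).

NOT (NOT r XOR t) AND (t AND q) AND NOT r
De Morgan's: NOT(OR of terms) = AND of negations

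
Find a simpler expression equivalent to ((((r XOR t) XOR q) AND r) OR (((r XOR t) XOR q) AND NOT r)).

By distribution ((E AND v) OR (E AND NOT v) = E):
= ((r XOR t) XOR q)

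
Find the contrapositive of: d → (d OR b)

Contrapositive: NOT (d OR b) → NOT d
Note: A statement and its contrapositive are logically equivalent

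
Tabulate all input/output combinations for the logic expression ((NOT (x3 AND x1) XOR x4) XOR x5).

x4 | x5 | x3 | x1 | Output
--------------------------
0 | 0 | 0 | 0 | 1
0 | 0 | 0 | 1 | 1
0 | 0 | 1 | 0 | 1
0 | 0 | 1 | 1 | 0
0 | 1 | 0 | 0 | 0
0 | 1 | 0 | 1 | 0
0 | 1 | 1 | 0 | 0
0 | 1 | 1 | 1 | 1
1 | 0 | 0 | 0 | 0
1 | 0 | 0 | 1 | 0
1 | 0 | 1 | 0 | 0
1 | 0 | 1 | 1 | 1
1 | 1 | 0 | 0 | 1
1 | 1 | 0 | 1 | 1
1 | 1 | 1 | 0 | 1
1 | 1 | 1 | 1 | 0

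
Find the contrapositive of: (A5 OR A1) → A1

Contrapositive: NOT A1 → NOT (A5 OR A1)
Note: A statement and its contrapositive are logically equivalent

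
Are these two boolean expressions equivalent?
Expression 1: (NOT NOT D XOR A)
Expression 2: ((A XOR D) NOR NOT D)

No. Counterexample: with D=0, A=1, Expression 1 = 1 but Expression 2 = 0.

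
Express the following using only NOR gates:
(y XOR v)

((((y NOR v) NOR (y NOR v)) NOR ((y NOR v) NOR (y NOR v))) NOR ((((y NOR y) NOR (v NOR v)) NOR ((y NOR y) NOR (v NOR v))) NOR (((y NOR y) NOR (v NOR v)) NOR ((y NOR y) NOR (v NOR v)))))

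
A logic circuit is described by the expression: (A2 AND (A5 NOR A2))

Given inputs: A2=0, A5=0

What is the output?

Substituting: (0 AND (0 NOR 0))
= 0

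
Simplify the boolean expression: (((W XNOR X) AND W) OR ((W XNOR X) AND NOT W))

By distribution ((E AND v) OR (E AND NOT v) = E):
= (W XNOR X)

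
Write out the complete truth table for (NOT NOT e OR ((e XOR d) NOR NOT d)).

d | e | Output
--------------
0 | 0 | 0
0 | 1 | 1
1 | 0 | 0
1 | 1 | 1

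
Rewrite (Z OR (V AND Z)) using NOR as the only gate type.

((Z NOR ((V NOR V) NOR (Z NOR Z))) NOR (Z NOR ((V NOR V) NOR (Z NOR Z))))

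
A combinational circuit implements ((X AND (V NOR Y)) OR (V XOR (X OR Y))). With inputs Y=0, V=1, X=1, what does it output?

Substituting: ((1 AND (1 NOR 0)) OR (1 XOR (1 OR 0)))
= 0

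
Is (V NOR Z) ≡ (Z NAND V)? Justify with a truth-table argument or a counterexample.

No. Counterexample: with V=0, Z=1, Expression 1 = 0 but Expression 2 = 1.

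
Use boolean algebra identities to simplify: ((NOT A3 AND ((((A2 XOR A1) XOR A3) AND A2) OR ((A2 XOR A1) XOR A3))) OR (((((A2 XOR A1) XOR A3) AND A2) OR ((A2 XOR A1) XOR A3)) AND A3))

By distribution ((E AND v) OR (E AND NOT v) = E) then absorption (E OR (E AND v) = E):
= ((A2 XOR A1) XOR A3)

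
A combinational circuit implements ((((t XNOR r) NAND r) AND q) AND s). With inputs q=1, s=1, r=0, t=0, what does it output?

Substituting: ((((0 XNOR 0) NAND 0) AND 1) AND 1)
= 1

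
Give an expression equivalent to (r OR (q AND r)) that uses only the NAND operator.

((r NAND r) NAND (((q NAND r) NAND (q NAND r)) NAND ((q NAND r) NAND (q NAND r))))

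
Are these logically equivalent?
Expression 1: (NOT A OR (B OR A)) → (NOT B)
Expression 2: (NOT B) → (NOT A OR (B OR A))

No, Converse is not equivalent to original (counterexample: B=1, A=0)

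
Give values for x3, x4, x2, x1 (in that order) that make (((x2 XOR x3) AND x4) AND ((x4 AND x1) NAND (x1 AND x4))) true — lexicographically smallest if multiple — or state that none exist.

x3=0, x4=1, x2=1, x1=0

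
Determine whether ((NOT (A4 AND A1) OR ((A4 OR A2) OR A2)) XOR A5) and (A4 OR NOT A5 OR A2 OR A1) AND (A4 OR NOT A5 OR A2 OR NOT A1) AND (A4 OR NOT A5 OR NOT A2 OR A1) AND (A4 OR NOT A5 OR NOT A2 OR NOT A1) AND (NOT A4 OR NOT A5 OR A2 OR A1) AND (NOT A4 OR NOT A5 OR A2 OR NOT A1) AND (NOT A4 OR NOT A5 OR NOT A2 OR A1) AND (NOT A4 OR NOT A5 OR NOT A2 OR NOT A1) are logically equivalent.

Yes, they are equivalent — the two output columns agree on all 16 assignments:
A4 | A5 | A2 | A1 | Expression 1 | Expression 2
-----------------------------------------------
0 | 0 | 0 | 0 | 1 | 1
0 | 0 | 0 | 1 | 1 | 1
0 | 0 | 1 | 0 | 1 | 1
0 | 0 | 1 | 1 | 1 | 1
0 | 1 | 0 | 0 | 0 | 0
0 | 1 | 0 | 1 | 0 | 0
0 | 1 | 1 | 0 | 0 | 0
0 | 1 | 1 | 1 | 0 | 0
1 | 0 | 0 | 0 | 1 | 1
1 | 0 | 0 | 1 | 1 | 1
1 | 0 | 1 | 0 | 1 | 1
1 | 0 | 1 | 1 | 1 | 1
1 | 1 | 0 | 0 | 0 | 0
1 | 1 | 0 | 1 | 0 | 0
1 | 1 | 1 | 0 | 0 | 0
1 | 1 | 1 | 1 | 0 | 0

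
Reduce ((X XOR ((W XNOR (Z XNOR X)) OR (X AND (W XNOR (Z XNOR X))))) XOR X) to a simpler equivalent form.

By XOR self-cancellation ((E XOR v) XOR v = E) then absorption (E OR (E AND v) = E):
= (W XNOR (Z XNOR X))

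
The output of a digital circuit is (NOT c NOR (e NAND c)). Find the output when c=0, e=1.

Substituting: (NOT 0 NOR (1 NAND 0))
= 0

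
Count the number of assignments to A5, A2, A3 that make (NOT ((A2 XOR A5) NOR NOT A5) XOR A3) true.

Satisfying assignments: (0,0,0), (0,1,0), (1,0,0), (1,1,1)
Count: 4 out of 8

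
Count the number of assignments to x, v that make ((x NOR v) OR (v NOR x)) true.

Satisfying assignments: (0,0)
Count: 1 out of 4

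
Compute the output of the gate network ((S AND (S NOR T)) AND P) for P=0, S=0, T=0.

Substituting: ((0 AND (0 NOR 0)) AND 0)
= 0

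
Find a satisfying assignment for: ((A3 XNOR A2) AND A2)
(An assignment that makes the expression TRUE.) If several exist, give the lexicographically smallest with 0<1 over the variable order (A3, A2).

A3=1, A2=1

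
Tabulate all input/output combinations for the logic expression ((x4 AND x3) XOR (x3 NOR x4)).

x4 | x3 | Output
----------------
0 | 0 | 1
0 | 1 | 0
1 | 0 | 0
1 | 1 | 1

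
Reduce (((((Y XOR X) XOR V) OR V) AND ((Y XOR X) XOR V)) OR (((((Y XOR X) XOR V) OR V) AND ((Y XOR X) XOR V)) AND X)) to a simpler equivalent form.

By absorption (E OR (E AND v) = E) then absorption (E AND (E OR v) = E):
= ((Y XOR X) XOR V)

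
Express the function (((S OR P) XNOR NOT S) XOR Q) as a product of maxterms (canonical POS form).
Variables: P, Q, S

ΠM(0, 1, 5, 6) = (P OR Q OR S) AND (P OR Q OR NOT S) AND (NOT P OR Q OR NOT S) AND (NOT P OR NOT Q OR S)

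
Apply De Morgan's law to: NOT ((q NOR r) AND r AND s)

NOT (q NOR r) OR NOT r OR NOT s
De Morgan's: NOT(AND of terms) = OR of negations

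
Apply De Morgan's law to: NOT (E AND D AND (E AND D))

NOT E OR NOT D OR NOT (E AND D)
De Morgan's: NOT(AND of terms) = OR of negations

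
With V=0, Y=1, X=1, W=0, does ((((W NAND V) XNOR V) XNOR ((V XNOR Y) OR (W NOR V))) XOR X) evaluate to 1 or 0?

Substituting: ((((0 NAND 0) XNOR 0) XNOR ((0 XNOR 1) OR (0 NOR 0))) XOR 1)
= 1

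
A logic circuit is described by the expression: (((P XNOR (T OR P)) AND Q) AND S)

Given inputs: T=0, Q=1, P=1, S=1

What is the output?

Substituting: (((1 XNOR (0 OR 1)) AND 1) AND 1)
= 1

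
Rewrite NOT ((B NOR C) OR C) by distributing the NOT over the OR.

NOT (B NOR C) AND NOT C
De Morgan's: NOT(OR of terms) = AND of negations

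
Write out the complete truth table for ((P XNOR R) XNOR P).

R | P | Output
--------------
0 | 0 | 0
0 | 1 | 0
1 | 0 | 1
1 | 1 | 1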